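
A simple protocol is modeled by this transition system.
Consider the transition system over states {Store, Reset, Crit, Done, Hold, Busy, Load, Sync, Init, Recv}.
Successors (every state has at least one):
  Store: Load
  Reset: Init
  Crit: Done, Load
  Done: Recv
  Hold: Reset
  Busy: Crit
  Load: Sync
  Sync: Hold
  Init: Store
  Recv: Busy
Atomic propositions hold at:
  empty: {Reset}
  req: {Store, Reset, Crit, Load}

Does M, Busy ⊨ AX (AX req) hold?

No

Sat(AX req) = {s : every successor in {Store, Reset, Crit, Load}} = {Store, Hold, Busy, Init}
Sat(AX (AX req)) = {s : every successor in {Store, Hold, Busy, Init}} = {Reset, Sync, Init, Recv}
Busy ∉ Sat(AX (AX req)) = {Reset, Sync, Init, Recv}, so the formula does not hold at Busy.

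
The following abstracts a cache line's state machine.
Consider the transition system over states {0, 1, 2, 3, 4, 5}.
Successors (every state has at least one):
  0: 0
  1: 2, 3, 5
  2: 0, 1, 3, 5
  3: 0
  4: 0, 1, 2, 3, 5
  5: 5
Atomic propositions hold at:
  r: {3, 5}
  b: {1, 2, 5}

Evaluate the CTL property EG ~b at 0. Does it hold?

Sat(~b) = {0, 3, 4}
EG ~b: greatest fixpoint, start Z0 = {0, 3, 4}, keep only states in Sat with some successor in Z. Already a fixed point.
Sat(EG ~b) = {0, 3, 4}
0 ∈ Sat(EG ~b) = {0, 3, 4}, so the formula holds at 0.

Yes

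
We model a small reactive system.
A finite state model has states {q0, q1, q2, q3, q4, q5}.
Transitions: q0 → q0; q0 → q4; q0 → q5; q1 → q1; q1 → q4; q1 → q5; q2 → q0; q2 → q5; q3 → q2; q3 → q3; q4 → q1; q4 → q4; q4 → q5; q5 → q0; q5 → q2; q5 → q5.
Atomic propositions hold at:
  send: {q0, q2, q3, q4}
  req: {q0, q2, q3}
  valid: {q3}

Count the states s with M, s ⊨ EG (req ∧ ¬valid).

2

Sat(¬valid) = {q0, q1, q2, q4, q5}
Sat(req ∧ ¬valid) = {q0, q2}
EG (req ∧ ¬valid): greatest fixpoint, start Z0 = {q0, q2}, keep only states in Sat with some successor in Z. Already a fixed point.
Sat(EG (req ∧ ¬valid)) = {q0, q2}
|Sat(EG (req ∧ ¬valid))| = |{q0, q2}| = 2.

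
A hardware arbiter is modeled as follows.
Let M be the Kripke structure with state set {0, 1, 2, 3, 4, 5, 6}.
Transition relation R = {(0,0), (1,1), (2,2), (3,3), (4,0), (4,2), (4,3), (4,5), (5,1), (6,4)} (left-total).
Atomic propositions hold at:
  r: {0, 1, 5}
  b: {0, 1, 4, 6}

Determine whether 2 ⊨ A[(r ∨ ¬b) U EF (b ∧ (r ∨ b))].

No

Sat(¬b) = {2, 3, 5}
Sat(r ∨ ¬b) = {0, 1, 2, 3, 5}
Sat(r ∨ b) = {0, 1, 4, 5, 6}
Sat(b ∧ (r ∨ b)) = {0, 1, 4, 6}
EF (b ∧ (r ∨ b)): least fixpoint, start Z0 = {0, 1, 4, 6}, add states with some successor in Z. Z1 = {0, 1, 4, 5, 6}; fixed.
Sat(EF (b ∧ (r ∨ b))) = {0, 1, 4, 5, 6}
A[(r ∨ ¬b) U EF (b ∧ (r ∨ b))]: least fixpoint, start Z0 = Sat(EF (b ∧ (r ∨ b))) = {0, 1, 4, 5, 6}, add states in Sat(r ∨ ¬b) with every successor in Z. Already a fixed point.
Sat(A[(r ∨ ¬b) U EF (b ∧ (r ∨ b))]) = {0, 1, 4, 5, 6}
2 ∉ Sat(A[(r ∨ ¬b) U EF (b ∧ (r ∨ b))]) = {0, 1, 4, 5, 6}, so the formula does not hold at 2.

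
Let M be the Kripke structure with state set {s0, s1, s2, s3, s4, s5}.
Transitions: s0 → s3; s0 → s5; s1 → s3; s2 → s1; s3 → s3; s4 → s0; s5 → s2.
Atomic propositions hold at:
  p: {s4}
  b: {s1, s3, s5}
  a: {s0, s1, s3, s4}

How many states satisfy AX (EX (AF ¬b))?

1

Sat(¬b) = {s0, s2, s4}
AF ¬b: least fixpoint, start Z0 = {s0, s2, s4}, add states with every successor in Z. Z1 = {s0, s2, s4, s5}; fixed.
Sat(AF ¬b) = {s0, s2, s4, s5}
Sat(EX (AF ¬b)) = {s : some successor in {s0, s2, s4, s5}} = {s0, s4, s5}
Sat(AX (EX (AF ¬b))) = {s : every successor in {s0, s4, s5}} = {s4}
|Sat(AX (EX (AF ¬b)))| = |{s4}| = 1.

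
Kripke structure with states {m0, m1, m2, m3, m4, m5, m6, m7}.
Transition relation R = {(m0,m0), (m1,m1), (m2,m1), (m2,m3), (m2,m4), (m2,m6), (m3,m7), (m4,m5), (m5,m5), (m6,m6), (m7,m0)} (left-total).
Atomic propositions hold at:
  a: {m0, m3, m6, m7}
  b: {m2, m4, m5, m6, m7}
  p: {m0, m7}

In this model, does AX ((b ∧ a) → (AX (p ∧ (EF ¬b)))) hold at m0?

Yes

Sat(b ∧ a) = {m6, m7}
Sat(¬b) = {m0, m1, m3}
EF ¬b: least fixpoint, start Z0 = {m0, m1, m3}, add states with some successor in Z. Z1 = {m0, m1, m2, m3, m7}; fixed.
Sat(EF ¬b) = {m0, m1, m2, m3, m7}
Sat(p ∧ (EF ¬b)) = {m0, m7}
Sat(AX (p ∧ (EF ¬b))) = {s : every successor in {m0, m7}} = {m0, m3, m7}
Sat((b ∧ a) → (AX (p ∧ (EF ¬b)))) = {m0, m1, m2, m3, m4, m5, m7}
Sat(AX ((b ∧ a) → (AX (p ∧ (EF ¬b))))) = {s : every successor in {m0, m1, m2, m3, m4, m5, m7}} = {m0, m1, m3, m4, m5, m7}
m0 ∈ Sat(AX ((b ∧ a) → (AX (p ∧ (EF ¬b))))) = {m0, m1, m3, m4, m5, m7}, so the formula holds at m0.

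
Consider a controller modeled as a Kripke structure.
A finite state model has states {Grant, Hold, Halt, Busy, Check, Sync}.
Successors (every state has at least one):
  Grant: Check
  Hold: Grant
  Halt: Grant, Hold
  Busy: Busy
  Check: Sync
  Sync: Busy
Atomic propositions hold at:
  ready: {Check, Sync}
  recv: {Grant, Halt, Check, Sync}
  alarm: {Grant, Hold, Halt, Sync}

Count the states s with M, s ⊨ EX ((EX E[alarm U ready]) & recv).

3

E[alarm U ready]: least fixpoint, start Z0 = Sat(ready) = {Check, Sync}, add states in Sat(alarm) with some successor in Z. Z1 = {Grant, Check, Sync}; Z2 = {Grant, Hold, Halt, Check, Sync}; fixed.
Sat(E[alarm U ready]) = {Grant, Hold, Halt, Check, Sync}
Sat(EX E[alarm U ready]) = {s : some successor in {Grant, Hold, Halt, Check, Sync}} = {Grant, Hold, Halt, Check}
Sat((EX E[alarm U ready]) & recv) = {Grant, Halt, Check}
Sat(EX ((EX E[alarm U ready]) & recv)) = {s : some successor in {Grant, Halt, Check}} = {Grant, Hold, Halt}
|Sat(EX ((EX E[alarm U ready]) & recv))| = |{Grant, Hold, Halt}| = 3.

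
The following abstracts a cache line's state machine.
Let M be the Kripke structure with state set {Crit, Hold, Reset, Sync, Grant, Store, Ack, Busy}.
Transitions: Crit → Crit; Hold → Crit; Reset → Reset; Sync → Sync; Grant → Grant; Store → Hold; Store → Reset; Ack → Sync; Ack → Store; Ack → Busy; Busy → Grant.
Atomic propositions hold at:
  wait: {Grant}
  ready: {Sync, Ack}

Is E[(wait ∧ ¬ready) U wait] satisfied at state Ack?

Sat(¬ready) = {Crit, Hold, Reset, Grant, Store, Busy}
Sat(wait ∧ ¬ready) = {Grant}
E[(wait ∧ ¬ready) U wait]: least fixpoint, start Z0 = Sat(wait) = {Grant}, add states in Sat(wait ∧ ¬ready) with some successor in Z. Already a fixed point.
Sat(E[(wait ∧ ¬ready) U wait]) = {Grant}
Ack ∉ Sat(E[(wait ∧ ¬ready) U wait]) = {Grant}, so the formula does not hold at Ack.

No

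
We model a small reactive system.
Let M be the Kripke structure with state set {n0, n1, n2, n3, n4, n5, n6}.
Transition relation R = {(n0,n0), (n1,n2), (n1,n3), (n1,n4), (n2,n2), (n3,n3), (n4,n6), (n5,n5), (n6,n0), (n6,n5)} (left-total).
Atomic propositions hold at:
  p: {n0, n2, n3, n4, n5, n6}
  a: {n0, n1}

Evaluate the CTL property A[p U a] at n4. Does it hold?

No

A[p U a]: least fixpoint, start Z0 = Sat(a) = {n0, n1}, add states in Sat(p) with every successor in Z. Already a fixed point.
Sat(A[p U a]) = {n0, n1}
n4 ∉ Sat(A[p U a]) = {n0, n1}, so the formula does not hold at n4.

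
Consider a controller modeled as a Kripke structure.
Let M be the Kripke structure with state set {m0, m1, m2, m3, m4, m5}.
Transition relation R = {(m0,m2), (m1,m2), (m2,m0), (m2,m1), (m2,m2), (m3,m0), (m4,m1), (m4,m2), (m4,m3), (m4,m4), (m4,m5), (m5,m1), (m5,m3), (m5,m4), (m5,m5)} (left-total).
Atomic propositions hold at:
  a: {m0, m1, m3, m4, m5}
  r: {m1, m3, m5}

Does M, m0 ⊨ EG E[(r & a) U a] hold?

No

Sat(r & a) = {m1, m3, m5}
E[(r & a) U a]: least fixpoint, start Z0 = Sat(a) = {m0, m1, m3, m4, m5}, add states in Sat(r & a) with some successor in Z. Already a fixed point.
Sat(E[(r & a) U a]) = {m0, m1, m3, m4, m5}
EG E[(r & a) U a]: greatest fixpoint, start Z0 = {m0, m1, m3, m4, m5}, keep only states in Sat with some successor in Z. Z1 = {m3, m4, m5}; Z2 = {m4, m5}; fixed.
Sat(EG E[(r & a) U a]) = {m4, m5}
m0 ∉ Sat(EG E[(r & a) U a]) = {m4, m5}, so the formula does not hold at m0.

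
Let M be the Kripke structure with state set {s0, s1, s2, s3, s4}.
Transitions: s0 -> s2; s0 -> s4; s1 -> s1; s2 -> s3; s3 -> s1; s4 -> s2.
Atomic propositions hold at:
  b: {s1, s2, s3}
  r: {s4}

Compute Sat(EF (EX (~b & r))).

Sat(~b) = {s0, s4}
Sat(~b & r) = {s4}
Sat(EX (~b & r)) = {s : some successor in {s4}} = {s0}
EF (EX (~b & r)): least fixpoint, start Z0 = {s0}, add states with some successor in Z. Already a fixed point.
Sat(EF (EX (~b & r))) = {s0}

{s0}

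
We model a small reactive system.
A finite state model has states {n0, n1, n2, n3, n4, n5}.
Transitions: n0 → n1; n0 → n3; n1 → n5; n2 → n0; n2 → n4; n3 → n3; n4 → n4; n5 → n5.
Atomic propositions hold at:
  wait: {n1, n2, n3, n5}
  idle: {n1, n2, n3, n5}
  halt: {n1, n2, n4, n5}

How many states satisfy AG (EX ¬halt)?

Sat(¬halt) = {n0, n3}
Sat(EX ¬halt) = {s : some successor in {n0, n3}} = {n0, n2, n3}
AG (EX ¬halt): greatest fixpoint, start Z0 = {n0, n2, n3}, keep only states in Sat with every successor in Z. Z1 = {n3}; fixed.
Sat(AG (EX ¬halt)) = {n3}
|Sat(AG (EX ¬halt))| = |{n3}| = 1.

1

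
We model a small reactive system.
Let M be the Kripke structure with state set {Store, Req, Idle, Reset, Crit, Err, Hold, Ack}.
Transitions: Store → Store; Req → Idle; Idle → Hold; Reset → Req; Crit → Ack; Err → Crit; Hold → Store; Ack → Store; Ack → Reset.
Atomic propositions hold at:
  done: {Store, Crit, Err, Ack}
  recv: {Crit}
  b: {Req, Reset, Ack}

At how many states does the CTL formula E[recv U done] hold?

4

E[recv U done]: least fixpoint, start Z0 = Sat(done) = {Store, Crit, Err, Ack}, add states in Sat(recv) with some successor in Z. Already a fixed point.
Sat(E[recv U done]) = {Store, Crit, Err, Ack}
|Sat(E[recv U done])| = |{Store, Crit, Err, Ack}| = 4.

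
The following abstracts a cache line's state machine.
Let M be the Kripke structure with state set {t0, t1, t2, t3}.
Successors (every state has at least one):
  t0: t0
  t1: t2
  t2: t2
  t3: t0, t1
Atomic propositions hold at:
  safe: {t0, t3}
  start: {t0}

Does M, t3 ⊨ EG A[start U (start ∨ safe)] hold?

Yes

Sat(start ∨ safe) = {t0, t3}
A[start U (start ∨ safe)]: least fixpoint, start Z0 = Sat((start ∨ safe)) = {t0, t3}, add states in Sat(start) with every successor in Z. Already a fixed point.
Sat(A[start U (start ∨ safe)]) = {t0, t3}
EG A[start U (start ∨ safe)]: greatest fixpoint, start Z0 = {t0, t3}, keep only states in Sat with some successor in Z. Already a fixed point.
Sat(EG A[start U (start ∨ safe)]) = {t0, t3}
t3 ∈ Sat(EG A[start U (start ∨ safe)]) = {t0, t3}, so the formula holds at t3.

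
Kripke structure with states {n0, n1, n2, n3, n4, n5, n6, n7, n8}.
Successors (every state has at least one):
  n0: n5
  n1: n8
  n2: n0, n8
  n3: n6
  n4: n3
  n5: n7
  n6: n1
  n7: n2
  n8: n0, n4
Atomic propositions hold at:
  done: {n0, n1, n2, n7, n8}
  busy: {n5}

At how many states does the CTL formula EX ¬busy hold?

8

Sat(¬busy) = {n0, n1, n2, n3, n4, n6, n7, n8}
Sat(EX ¬busy) = {s : some successor in {n0, n1, n2, n3, n4, n6, n7, n8}} = {n1, n2, n3, n4, n5, n6, n7, n8}
|Sat(EX ¬busy)| = |{n1, n2, n3, n4, n5, n6, n7, n8}| = 8.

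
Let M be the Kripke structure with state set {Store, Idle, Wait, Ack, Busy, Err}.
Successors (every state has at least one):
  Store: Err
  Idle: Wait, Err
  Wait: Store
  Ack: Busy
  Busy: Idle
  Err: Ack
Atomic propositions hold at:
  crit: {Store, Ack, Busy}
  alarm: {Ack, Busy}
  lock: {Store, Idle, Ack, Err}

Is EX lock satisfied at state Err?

Yes

Sat(EX lock) = {s : some successor in {Store, Idle, Ack, Err}} = {Store, Idle, Wait, Busy, Err}
Err ∈ Sat(EX lock) = {Store, Idle, Wait, Busy, Err}, so the formula holds at Err.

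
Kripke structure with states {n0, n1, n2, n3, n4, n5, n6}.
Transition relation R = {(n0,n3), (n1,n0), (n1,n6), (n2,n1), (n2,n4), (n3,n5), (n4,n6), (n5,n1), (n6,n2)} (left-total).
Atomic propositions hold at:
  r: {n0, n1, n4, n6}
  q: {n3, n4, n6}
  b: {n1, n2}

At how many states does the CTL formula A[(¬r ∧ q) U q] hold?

Sat(¬r) = {n2, n3, n5}
Sat(¬r ∧ q) = {n3}
A[(¬r ∧ q) U q]: least fixpoint, start Z0 = Sat(q) = {n3, n4, n6}, add states in Sat(¬r ∧ q) with every successor in Z. Already a fixed point.
Sat(A[(¬r ∧ q) U q]) = {n3, n4, n6}
|Sat(A[(¬r ∧ q) U q])| = |{n3, n4, n6}| = 3.

3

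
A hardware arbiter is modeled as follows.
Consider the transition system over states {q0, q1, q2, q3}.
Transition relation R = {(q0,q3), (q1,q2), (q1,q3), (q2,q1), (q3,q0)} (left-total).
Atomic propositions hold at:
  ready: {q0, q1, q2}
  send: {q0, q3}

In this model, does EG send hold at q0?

EG send: greatest fixpoint, start Z0 = {q0, q3}, keep only states in Sat with some successor in Z. Already a fixed point.
Sat(EG send) = {q0, q3}
q0 ∈ Sat(EG send) = {q0, q3}, so the formula holds at q0.

Yes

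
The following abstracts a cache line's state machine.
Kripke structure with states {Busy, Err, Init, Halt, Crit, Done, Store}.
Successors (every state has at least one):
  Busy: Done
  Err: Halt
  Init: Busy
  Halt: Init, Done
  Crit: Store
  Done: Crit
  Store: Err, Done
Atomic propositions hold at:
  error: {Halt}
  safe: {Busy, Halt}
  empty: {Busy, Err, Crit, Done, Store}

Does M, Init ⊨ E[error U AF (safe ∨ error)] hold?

Yes

Sat(safe ∨ error) = {Busy, Halt}
AF (safe ∨ error): least fixpoint, start Z0 = {Busy, Halt}, add states with every successor in Z. Z1 = {Busy, Err, Init, Halt}; fixed.
Sat(AF (safe ∨ error)) = {Busy, Err, Init, Halt}
E[error U AF (safe ∨ error)]: least fixpoint, start Z0 = Sat(AF (safe ∨ error)) = {Busy, Err, Init, Halt}, add states in Sat(error) with some successor in Z. Already a fixed point.
Sat(E[error U AF (safe ∨ error)]) = {Busy, Err, Init, Halt}
Init ∈ Sat(E[error U AF (safe ∨ error)]) = {Busy, Err, Init, Halt}, so the formula holds at Init.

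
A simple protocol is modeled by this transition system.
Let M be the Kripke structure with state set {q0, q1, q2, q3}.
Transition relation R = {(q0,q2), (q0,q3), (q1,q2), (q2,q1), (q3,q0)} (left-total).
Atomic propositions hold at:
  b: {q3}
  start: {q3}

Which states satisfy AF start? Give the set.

{q3}

AF start: least fixpoint, start Z0 = {q3}, add states with every successor in Z. Already a fixed point.
Sat(AF start) = {q3}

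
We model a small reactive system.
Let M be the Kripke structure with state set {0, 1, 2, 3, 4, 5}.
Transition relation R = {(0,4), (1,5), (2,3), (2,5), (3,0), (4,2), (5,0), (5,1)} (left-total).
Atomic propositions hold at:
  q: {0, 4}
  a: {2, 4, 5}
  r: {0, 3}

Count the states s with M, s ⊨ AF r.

AF r: least fixpoint, start Z0 = {0, 3}, add states with every successor in Z. Already a fixed point.
Sat(AF r) = {0, 3}
|Sat(AF r)| = |{0, 3}| = 2.

2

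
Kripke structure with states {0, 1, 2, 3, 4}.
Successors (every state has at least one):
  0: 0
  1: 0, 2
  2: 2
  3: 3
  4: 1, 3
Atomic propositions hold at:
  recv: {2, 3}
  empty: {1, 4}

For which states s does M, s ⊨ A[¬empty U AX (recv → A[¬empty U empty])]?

{0}

Sat(¬empty) = {0, 2, 3}
A[¬empty U empty]: least fixpoint, start Z0 = Sat(empty) = {1, 4}, add states in Sat(¬empty) with every successor in Z. Already a fixed point.
Sat(A[¬empty U empty]) = {1, 4}
Sat(recv → A[¬empty U empty]) = {0, 1, 4}
Sat(AX (recv → A[¬empty U empty])) = {s : every successor in {0, 1, 4}} = {0}
A[¬empty U AX (recv → A[¬empty U empty])]: least fixpoint, start Z0 = Sat(AX (recv → A[¬empty U empty])) = {0}, add states in Sat(¬empty) with every successor in Z. Already a fixed point.
Sat(A[¬empty U AX (recv → A[¬empty U empty])]) = {0}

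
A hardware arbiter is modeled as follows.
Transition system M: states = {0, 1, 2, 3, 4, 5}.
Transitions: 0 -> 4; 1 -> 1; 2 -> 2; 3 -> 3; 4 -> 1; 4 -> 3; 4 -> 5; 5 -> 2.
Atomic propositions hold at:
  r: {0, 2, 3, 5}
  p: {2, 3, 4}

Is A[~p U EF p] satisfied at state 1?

Sat(~p) = {0, 1, 5}
EF p: least fixpoint, start Z0 = {2, 3, 4}, add states with some successor in Z. Z1 = {0, 2, 3, 4, 5}; fixed.
Sat(EF p) = {0, 2, 3, 4, 5}
A[~p U EF p]: least fixpoint, start Z0 = Sat(EF p) = {0, 2, 3, 4, 5}, add states in Sat(~p) with every successor in Z. Already a fixed point.
Sat(A[~p U EF p]) = {0, 2, 3, 4, 5}
1 ∉ Sat(A[~p U EF p]) = {0, 2, 3, 4, 5}, so the formula does not hold at 1.

No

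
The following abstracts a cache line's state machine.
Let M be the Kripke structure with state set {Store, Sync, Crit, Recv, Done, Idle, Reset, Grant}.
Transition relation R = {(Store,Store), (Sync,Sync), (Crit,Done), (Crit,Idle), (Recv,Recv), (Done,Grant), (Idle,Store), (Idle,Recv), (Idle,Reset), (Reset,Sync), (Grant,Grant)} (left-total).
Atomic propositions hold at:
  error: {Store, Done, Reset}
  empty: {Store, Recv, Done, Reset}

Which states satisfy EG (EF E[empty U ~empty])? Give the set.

{Sync, Crit, Done, Idle, Reset, Grant}

Sat(~empty) = {Sync, Crit, Idle, Grant}
E[empty U ~empty]: least fixpoint, start Z0 = Sat(~empty) = {Sync, Crit, Idle, Grant}, add states in Sat(empty) with some successor in Z. Z1 = {Sync, Crit, Done, Idle, Reset, Grant}; fixed.
Sat(E[empty U ~empty]) = {Sync, Crit, Done, Idle, Reset, Grant}
EF E[empty U ~empty]: least fixpoint, start Z0 = {Sync, Crit, Done, Idle, Reset, Grant}, add states with some successor in Z. Already a fixed point.
Sat(EF E[empty U ~empty]) = {Sync, Crit, Done, Idle, Reset, Grant}
EG (EF E[empty U ~empty]): greatest fixpoint, start Z0 = {Sync, Crit, Done, Idle, Reset, Grant}, keep only states in Sat with some successor in Z. Already a fixed point.
Sat(EG (EF E[empty U ~empty])) = {Sync, Crit, Done, Idle, Reset, Grant}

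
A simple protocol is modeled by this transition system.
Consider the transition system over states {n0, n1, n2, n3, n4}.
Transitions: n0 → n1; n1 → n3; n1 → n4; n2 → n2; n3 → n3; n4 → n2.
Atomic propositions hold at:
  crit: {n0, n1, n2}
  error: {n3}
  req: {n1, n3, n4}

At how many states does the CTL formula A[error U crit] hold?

A[error U crit]: least fixpoint, start Z0 = Sat(crit) = {n0, n1, n2}, add states in Sat(error) with every successor in Z. Already a fixed point.
Sat(A[error U crit]) = {n0, n1, n2}
|Sat(A[error U crit])| = |{n0, n1, n2}| = 3.

3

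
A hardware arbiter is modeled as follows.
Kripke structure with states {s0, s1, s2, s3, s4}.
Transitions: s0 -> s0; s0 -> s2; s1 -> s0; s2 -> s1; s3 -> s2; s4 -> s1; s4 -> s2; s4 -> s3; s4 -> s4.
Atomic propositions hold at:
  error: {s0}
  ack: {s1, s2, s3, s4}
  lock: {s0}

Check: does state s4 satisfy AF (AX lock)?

No

Sat(AX lock) = {s : every successor in {s0}} = {s1}
AF (AX lock): least fixpoint, start Z0 = {s1}, add states with every successor in Z. Z1 = {s1, s2}; Z2 = {s1, s2, s3}; fixed.
Sat(AF (AX lock)) = {s1, s2, s3}
s4 ∉ Sat(AF (AX lock)) = {s1, s2, s3}, so the formula does not hold at s4.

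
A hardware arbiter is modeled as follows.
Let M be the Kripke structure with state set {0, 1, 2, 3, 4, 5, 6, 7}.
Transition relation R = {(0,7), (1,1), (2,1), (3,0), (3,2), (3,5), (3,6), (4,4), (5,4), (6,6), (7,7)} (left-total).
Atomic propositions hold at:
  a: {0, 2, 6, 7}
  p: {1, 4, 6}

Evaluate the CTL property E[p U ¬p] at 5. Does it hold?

Yes

Sat(¬p) = {0, 2, 3, 5, 7}
E[p U ¬p]: least fixpoint, start Z0 = Sat(¬p) = {0, 2, 3, 5, 7}, add states in Sat(p) with some successor in Z. Already a fixed point.
Sat(E[p U ¬p]) = {0, 2, 3, 5, 7}
5 ∈ Sat(E[p U ¬p]) = {0, 2, 3, 5, 7}, so the formula holds at 5.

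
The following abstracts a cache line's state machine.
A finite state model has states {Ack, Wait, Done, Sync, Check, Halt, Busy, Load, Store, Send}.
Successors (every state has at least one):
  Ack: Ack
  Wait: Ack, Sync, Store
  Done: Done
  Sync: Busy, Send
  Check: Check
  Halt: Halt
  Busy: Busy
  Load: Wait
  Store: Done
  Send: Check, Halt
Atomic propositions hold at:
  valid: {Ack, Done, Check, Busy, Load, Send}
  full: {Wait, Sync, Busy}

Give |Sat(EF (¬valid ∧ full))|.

3

Sat(¬valid) = {Wait, Sync, Halt, Store}
Sat(¬valid ∧ full) = {Wait, Sync}
EF (¬valid ∧ full): least fixpoint, start Z0 = {Wait, Sync}, add states with some successor in Z. Z1 = {Wait, Sync, Load}; fixed.
Sat(EF (¬valid ∧ full)) = {Wait, Sync, Load}
|Sat(EF (¬valid ∧ full))| = |{Wait, Sync, Load}| = 3.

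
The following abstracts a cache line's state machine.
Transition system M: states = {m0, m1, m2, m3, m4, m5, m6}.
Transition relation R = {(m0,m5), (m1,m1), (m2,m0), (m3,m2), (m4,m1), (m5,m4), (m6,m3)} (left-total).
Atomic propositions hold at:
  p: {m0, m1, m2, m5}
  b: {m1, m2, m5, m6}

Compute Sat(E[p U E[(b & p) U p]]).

Sat(b & p) = {m1, m2, m5}
E[(b & p) U p]: least fixpoint, start Z0 = Sat(p) = {m0, m1, m2, m5}, add states in Sat(b & p) with some successor in Z. Already a fixed point.
Sat(E[(b & p) U p]) = {m0, m1, m2, m5}
E[p U E[(b & p) U p]]: least fixpoint, start Z0 = Sat(E[(b & p) U p]) = {m0, m1, m2, m5}, add states in Sat(p) with some successor in Z. Already a fixed point.
Sat(E[p U E[(b & p) U p]]) = {m0, m1, m2, m5}

{m0, m1, m2, m5}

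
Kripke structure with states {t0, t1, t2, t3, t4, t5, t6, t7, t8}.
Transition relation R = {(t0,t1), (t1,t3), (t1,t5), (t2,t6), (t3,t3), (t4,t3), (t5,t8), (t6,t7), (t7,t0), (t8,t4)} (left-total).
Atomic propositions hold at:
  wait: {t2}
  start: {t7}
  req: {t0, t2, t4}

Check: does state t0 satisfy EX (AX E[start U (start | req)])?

No

Sat(start | req) = {t0, t2, t4, t7}
E[start U (start | req)]: least fixpoint, start Z0 = Sat((start | req)) = {t0, t2, t4, t7}, add states in Sat(start) with some successor in Z. Already a fixed point.
Sat(E[start U (start | req)]) = {t0, t2, t4, t7}
Sat(AX E[start U (start | req)]) = {s : every successor in {t0, t2, t4, t7}} = {t6, t7, t8}
Sat(EX (AX E[start U (start | req)])) = {s : some successor in {t6, t7, t8}} = {t2, t5, t6}
t0 ∉ Sat(EX (AX E[start U (start | req)])) = {t2, t5, t6}, so the formula does not hold at t0.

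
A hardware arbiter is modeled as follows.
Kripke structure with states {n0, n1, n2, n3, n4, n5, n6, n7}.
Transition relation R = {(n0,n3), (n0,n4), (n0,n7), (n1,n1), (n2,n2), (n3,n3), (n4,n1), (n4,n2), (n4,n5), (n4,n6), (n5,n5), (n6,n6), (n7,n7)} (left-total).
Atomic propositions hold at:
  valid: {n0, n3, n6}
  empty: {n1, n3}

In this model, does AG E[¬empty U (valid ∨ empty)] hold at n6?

Yes

Sat(¬empty) = {n0, n2, n4, n5, n6, n7}
Sat(valid ∨ empty) = {n0, n1, n3, n6}
E[¬empty U (valid ∨ empty)]: least fixpoint, start Z0 = Sat((valid ∨ empty)) = {n0, n1, n3, n6}, add states in Sat(¬empty) with some successor in Z. Z1 = {n0, n1, n3, n4, n6}; fixed.
Sat(E[¬empty U (valid ∨ empty)]) = {n0, n1, n3, n4, n6}
AG E[¬empty U (valid ∨ empty)]: greatest fixpoint, start Z0 = {n0, n1, n3, n4, n6}, keep only states in Sat with every successor in Z. Z1 = {n1, n3, n6}; fixed.
Sat(AG E[¬empty U (valid ∨ empty)]) = {n1, n3, n6}
n6 ∈ Sat(AG E[¬empty U (valid ∨ empty)]) = {n1, n3, n6}, so the formula holds at n6.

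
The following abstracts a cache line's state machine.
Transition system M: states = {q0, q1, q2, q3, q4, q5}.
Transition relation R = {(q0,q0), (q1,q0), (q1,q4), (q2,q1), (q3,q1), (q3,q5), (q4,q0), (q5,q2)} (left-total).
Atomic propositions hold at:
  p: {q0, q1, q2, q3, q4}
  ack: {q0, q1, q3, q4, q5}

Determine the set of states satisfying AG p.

AG p: greatest fixpoint, start Z0 = {q0, q1, q2, q3, q4}, keep only states in Sat with every successor in Z. Z1 = {q0, q1, q2, q4}; fixed.
Sat(AG p) = {q0, q1, q2, q4}

{q0, q1, q2, q4}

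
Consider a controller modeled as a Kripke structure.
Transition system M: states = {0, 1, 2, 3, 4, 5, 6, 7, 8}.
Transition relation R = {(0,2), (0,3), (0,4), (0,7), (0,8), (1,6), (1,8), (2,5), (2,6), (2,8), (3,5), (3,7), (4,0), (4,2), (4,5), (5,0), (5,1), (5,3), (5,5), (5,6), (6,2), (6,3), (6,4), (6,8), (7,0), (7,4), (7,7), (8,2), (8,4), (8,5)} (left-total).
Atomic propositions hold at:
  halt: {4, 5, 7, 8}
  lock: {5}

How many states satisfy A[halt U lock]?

1

A[halt U lock]: least fixpoint, start Z0 = Sat(lock) = {5}, add states in Sat(halt) with every successor in Z. Already a fixed point.
Sat(A[halt U lock]) = {5}
|Sat(A[halt U lock])| = |{5}| = 1.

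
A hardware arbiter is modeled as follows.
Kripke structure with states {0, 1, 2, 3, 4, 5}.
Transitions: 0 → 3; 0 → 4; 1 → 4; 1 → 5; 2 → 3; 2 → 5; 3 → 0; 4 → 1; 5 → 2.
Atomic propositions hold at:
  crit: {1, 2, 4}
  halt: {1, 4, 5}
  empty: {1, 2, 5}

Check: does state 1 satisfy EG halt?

EG halt: greatest fixpoint, start Z0 = {1, 4, 5}, keep only states in Sat with some successor in Z. Z1 = {1, 4}; fixed.
Sat(EG halt) = {1, 4}
1 ∈ Sat(EG halt) = {1, 4}, so the formula holds at 1.

Yes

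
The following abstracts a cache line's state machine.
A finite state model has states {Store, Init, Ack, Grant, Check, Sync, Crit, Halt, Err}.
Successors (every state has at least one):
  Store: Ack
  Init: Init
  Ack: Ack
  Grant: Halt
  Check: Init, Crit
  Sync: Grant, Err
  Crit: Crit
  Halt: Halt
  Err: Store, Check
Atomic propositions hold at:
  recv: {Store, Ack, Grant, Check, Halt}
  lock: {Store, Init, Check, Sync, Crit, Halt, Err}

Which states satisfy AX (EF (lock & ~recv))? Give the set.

{Init, Check, Crit}

Sat(~recv) = {Init, Sync, Crit, Err}
Sat(lock & ~recv) = {Init, Sync, Crit, Err}
EF (lock & ~recv): least fixpoint, start Z0 = {Init, Sync, Crit, Err}, add states with some successor in Z. Z1 = {Init, Check, Sync, Crit, Err}; fixed.
Sat(EF (lock & ~recv)) = {Init, Check, Sync, Crit, Err}
Sat(AX (EF (lock & ~recv))) = {s : every successor in {Init, Check, Sync, Crit, Err}} = {Init, Check, Crit}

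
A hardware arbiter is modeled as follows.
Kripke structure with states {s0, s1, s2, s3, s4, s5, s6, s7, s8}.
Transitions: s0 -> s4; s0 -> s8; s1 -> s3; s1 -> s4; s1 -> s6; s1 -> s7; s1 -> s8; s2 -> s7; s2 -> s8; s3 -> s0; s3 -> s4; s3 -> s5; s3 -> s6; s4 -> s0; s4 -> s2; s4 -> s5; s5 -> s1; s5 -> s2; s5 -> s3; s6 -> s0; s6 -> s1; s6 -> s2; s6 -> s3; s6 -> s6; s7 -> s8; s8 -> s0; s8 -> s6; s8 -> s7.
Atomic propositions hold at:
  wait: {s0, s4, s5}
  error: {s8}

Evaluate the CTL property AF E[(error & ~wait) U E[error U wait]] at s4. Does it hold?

Yes

Sat(~wait) = {s1, s2, s3, s6, s7, s8}
Sat(error & ~wait) = {s8}
E[error U wait]: least fixpoint, start Z0 = Sat(wait) = {s0, s4, s5}, add states in Sat(error) with some successor in Z. Z1 = {s0, s4, s5, s8}; fixed.
Sat(E[error U wait]) = {s0, s4, s5, s8}
E[(error & ~wait) U E[error U wait]]: least fixpoint, start Z0 = Sat(E[error U wait]) = {s0, s4, s5, s8}, add states in Sat(error & ~wait) with some successor in Z. Already a fixed point.
Sat(E[(error & ~wait) U E[error U wait]]) = {s0, s4, s5, s8}
AF E[(error & ~wait) U E[error U wait]]: least fixpoint, start Z0 = {s0, s4, s5, s8}, add states with every successor in Z. Z1 = {s0, s4, s5, s7, s8}; Z2 = {s0, s2, s4, s5, s7, s8}; fixed.
Sat(AF E[(error & ~wait) U E[error U wait]]) = {s0, s2, s4, s5, s7, s8}
s4 ∈ Sat(AF E[(error & ~wait) U E[error U wait]]) = {s0, s2, s4, s5, s7, s8}, so the formula holds at s4.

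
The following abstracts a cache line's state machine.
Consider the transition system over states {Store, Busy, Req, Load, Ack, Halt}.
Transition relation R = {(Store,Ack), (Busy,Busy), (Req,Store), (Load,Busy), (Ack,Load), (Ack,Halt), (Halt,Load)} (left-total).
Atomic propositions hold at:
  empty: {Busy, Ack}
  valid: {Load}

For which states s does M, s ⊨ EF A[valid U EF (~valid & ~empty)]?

Sat(~valid) = {Store, Busy, Req, Ack, Halt}
Sat(~empty) = {Store, Req, Load, Halt}
Sat(~valid & ~empty) = {Store, Req, Halt}
EF (~valid & ~empty): least fixpoint, start Z0 = {Store, Req, Halt}, add states with some successor in Z. Z1 = {Store, Req, Ack, Halt}; fixed.
Sat(EF (~valid & ~empty)) = {Store, Req, Ack, Halt}
A[valid U EF (~valid & ~empty)]: least fixpoint, start Z0 = Sat(EF (~valid & ~empty)) = {Store, Req, Ack, Halt}, add states in Sat(valid) with every successor in Z. Already a fixed point.
Sat(A[valid U EF (~valid & ~empty)]) = {Store, Req, Ack, Halt}
EF A[valid U EF (~valid & ~empty)]: least fixpoint, start Z0 = {Store, Req, Ack, Halt}, add states with some successor in Z. Already a fixed point.
Sat(EF A[valid U EF (~valid & ~empty)]) = {Store, Req, Ack, Halt}

{Store, Req, Ack, Halt}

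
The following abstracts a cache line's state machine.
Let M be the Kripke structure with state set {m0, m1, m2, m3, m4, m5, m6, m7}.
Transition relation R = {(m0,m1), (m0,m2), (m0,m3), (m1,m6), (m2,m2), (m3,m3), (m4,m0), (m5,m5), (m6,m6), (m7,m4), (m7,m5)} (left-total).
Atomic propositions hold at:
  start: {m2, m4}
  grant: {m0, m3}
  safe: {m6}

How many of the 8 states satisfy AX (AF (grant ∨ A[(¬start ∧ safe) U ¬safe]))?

Sat(¬start) = {m0, m1, m3, m5, m6, m7}
Sat(¬start ∧ safe) = {m6}
Sat(¬safe) = {m0, m1, m2, m3, m4, m5, m7}
A[(¬start ∧ safe) U ¬safe]: least fixpoint, start Z0 = Sat(¬safe) = {m0, m1, m2, m3, m4, m5, m7}, add states in Sat(¬start ∧ safe) with every successor in Z. Already a fixed point.
Sat(A[(¬start ∧ safe) U ¬safe]) = {m0, m1, m2, m3, m4, m5, m7}
Sat(grant ∨ A[(¬start ∧ safe) U ¬safe]) = {m0, m1, m2, m3, m4, m5, m7}
AF (grant ∨ A[(¬start ∧ safe) U ¬safe]): least fixpoint, start Z0 = {m0, m1, m2, m3, m4, m5, m7}, add states with every successor in Z. Already a fixed point.
Sat(AF (grant ∨ A[(¬start ∧ safe) U ¬safe])) = {m0, m1, m2, m3, m4, m5, m7}
Sat(AX (AF (grant ∨ A[(¬start ∧ safe) U ¬safe]))) = {s : every successor in {m0, m1, m2, m3, m4, m5, m7}} = {m0, m2, m3, m4, m5, m7}
|Sat(AX (AF (grant ∨ A[(¬start ∧ safe) U ¬safe])))| = |{m0, m2, m3, m4, m5, m7}| = 6.

6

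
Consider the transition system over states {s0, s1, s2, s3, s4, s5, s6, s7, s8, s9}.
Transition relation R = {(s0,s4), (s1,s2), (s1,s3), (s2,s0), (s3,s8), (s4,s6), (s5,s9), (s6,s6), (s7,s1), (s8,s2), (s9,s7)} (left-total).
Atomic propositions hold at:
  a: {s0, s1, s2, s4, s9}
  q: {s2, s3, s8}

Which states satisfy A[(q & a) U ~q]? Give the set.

{s0, s1, s2, s4, s5, s6, s7, s9}

Sat(q & a) = {s2}
Sat(~q) = {s0, s1, s4, s5, s6, s7, s9}
A[(q & a) U ~q]: least fixpoint, start Z0 = Sat(~q) = {s0, s1, s4, s5, s6, s7, s9}, add states in Sat(q & a) with every successor in Z. Z1 = {s0, s1, s2, s4, s5, s6, s7, s9}; fixed.
Sat(A[(q & a) U ~q]) = {s0, s1, s2, s4, s5, s6, s7, s9}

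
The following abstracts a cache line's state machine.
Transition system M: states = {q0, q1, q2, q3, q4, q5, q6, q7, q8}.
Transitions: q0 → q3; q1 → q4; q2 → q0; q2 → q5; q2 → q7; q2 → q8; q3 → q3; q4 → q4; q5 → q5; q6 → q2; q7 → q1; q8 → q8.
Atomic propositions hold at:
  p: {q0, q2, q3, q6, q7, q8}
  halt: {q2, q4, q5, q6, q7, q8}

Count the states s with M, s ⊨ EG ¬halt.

Sat(¬halt) = {q0, q1, q3}
EG ¬halt: greatest fixpoint, start Z0 = {q0, q1, q3}, keep only states in Sat with some successor in Z. Z1 = {q0, q3}; fixed.
Sat(EG ¬halt) = {q0, q3}
|Sat(EG ¬halt)| = |{q0, q3}| = 2.

2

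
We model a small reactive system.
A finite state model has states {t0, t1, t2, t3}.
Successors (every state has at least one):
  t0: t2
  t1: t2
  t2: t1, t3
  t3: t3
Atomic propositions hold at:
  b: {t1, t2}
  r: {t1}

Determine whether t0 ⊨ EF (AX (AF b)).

Yes

AF b: least fixpoint, start Z0 = {t1, t2}, add states with every successor in Z. Z1 = {t0, t1, t2}; fixed.
Sat(AF b) = {t0, t1, t2}
Sat(AX (AF b)) = {s : every successor in {t0, t1, t2}} = {t0, t1}
EF (AX (AF b)): least fixpoint, start Z0 = {t0, t1}, add states with some successor in Z. Z1 = {t0, t1, t2}; fixed.
Sat(EF (AX (AF b))) = {t0, t1, t2}
t0 ∈ Sat(EF (AX (AF b))) = {t0, t1, t2}, so the formula holds at t0.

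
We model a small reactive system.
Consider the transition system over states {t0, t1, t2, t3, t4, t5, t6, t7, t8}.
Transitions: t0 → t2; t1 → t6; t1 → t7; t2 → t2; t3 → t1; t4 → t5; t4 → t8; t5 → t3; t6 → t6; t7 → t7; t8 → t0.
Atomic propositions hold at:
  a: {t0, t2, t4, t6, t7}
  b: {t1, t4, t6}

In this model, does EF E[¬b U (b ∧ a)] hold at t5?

Yes

Sat(¬b) = {t0, t2, t3, t5, t7, t8}
Sat(b ∧ a) = {t4, t6}
E[¬b U (b ∧ a)]: least fixpoint, start Z0 = Sat((b ∧ a)) = {t4, t6}, add states in Sat(¬b) with some successor in Z. Already a fixed point.
Sat(E[¬b U (b ∧ a)]) = {t4, t6}
EF E[¬b U (b ∧ a)]: least fixpoint, start Z0 = {t4, t6}, add states with some successor in Z. Z1 = {t1, t4, t6}; Z2 = {t1, t3, t4, t6}; Z3 = {t1, t3, t4, t5, t6}; fixed.
Sat(EF E[¬b U (b ∧ a)]) = {t1, t3, t4, t5, t6}
t5 ∈ Sat(EF E[¬b U (b ∧ a)]) = {t1, t3, t4, t5, t6}, so the formula holds at t5.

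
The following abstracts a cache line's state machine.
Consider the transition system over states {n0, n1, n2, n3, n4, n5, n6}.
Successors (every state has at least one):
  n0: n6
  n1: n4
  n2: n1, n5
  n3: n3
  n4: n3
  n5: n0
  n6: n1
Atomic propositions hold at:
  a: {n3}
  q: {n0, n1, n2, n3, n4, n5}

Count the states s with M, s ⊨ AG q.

AG q: greatest fixpoint, start Z0 = {n0, n1, n2, n3, n4, n5}, keep only states in Sat with every successor in Z. Z1 = {n1, n2, n3, n4, n5}; Z2 = {n1, n2, n3, n4}; Z3 = {n1, n3, n4}; fixed.
Sat(AG q) = {n1, n3, n4}
|Sat(AG q)| = |{n1, n3, n4}| = 3.

3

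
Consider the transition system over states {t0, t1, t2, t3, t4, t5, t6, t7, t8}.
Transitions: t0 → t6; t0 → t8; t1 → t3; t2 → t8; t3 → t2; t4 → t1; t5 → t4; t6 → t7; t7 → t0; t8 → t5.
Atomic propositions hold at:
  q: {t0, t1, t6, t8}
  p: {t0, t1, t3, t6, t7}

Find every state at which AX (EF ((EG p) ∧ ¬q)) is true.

EG p: greatest fixpoint, start Z0 = {t0, t1, t3, t6, t7}, keep only states in Sat with some successor in Z. Z1 = {t0, t1, t6, t7}; Z2 = {t0, t6, t7}; fixed.
Sat(EG p) = {t0, t6, t7}
Sat(¬q) = {t2, t3, t4, t5, t7}
Sat((EG p) ∧ ¬q) = {t7}
EF ((EG p) ∧ ¬q): least fixpoint, start Z0 = {t7}, add states with some successor in Z. Z1 = {t6, t7}; Z2 = {t0, t6, t7}; fixed.
Sat(EF ((EG p) ∧ ¬q)) = {t0, t6, t7}
Sat(AX (EF ((EG p) ∧ ¬q))) = {s : every successor in {t0, t6, t7}} = {t6, t7}

{t6, t7}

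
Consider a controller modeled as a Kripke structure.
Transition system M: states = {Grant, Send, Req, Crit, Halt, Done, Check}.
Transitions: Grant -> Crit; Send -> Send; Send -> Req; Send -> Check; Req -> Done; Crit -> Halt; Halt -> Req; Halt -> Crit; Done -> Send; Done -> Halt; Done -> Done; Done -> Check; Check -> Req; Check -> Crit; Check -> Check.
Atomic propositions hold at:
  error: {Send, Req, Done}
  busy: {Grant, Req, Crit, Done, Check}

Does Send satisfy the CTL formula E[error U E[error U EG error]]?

Yes

EG error: greatest fixpoint, start Z0 = {Send, Req, Done}, keep only states in Sat with some successor in Z. Already a fixed point.
Sat(EG error) = {Send, Req, Done}
E[error U EG error]: least fixpoint, start Z0 = Sat(EG error) = {Send, Req, Done}, add states in Sat(error) with some successor in Z. Already a fixed point.
Sat(E[error U EG error]) = {Send, Req, Done}
E[error U E[error U EG error]]: least fixpoint, start Z0 = Sat(E[error U EG error]) = {Send, Req, Done}, add states in Sat(error) with some successor in Z. Already a fixed point.
Sat(E[error U E[error U EG error]]) = {Send, Req, Done}
Send ∈ Sat(E[error U E[error U EG error]]) = {Send, Req, Done}, so the formula holds at Send.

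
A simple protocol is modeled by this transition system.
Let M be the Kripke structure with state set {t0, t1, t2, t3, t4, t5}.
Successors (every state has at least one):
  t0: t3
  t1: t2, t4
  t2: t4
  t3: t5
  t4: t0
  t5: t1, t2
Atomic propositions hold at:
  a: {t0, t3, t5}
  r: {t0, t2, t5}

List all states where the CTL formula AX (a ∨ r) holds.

Sat(a ∨ r) = {t0, t2, t3, t5}
Sat(AX (a ∨ r)) = {s : every successor in {t0, t2, t3, t5}} = {t0, t3, t4}

{t0, t3, t4}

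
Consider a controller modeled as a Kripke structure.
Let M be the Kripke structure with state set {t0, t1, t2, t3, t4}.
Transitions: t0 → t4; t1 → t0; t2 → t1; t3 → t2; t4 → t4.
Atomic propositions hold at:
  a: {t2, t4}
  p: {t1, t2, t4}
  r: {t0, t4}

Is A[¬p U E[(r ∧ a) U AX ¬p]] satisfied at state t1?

Sat(¬p) = {t0, t3}
Sat(r ∧ a) = {t4}
Sat(AX ¬p) = {s : every successor in {t0, t3}} = {t1}
E[(r ∧ a) U AX ¬p]: least fixpoint, start Z0 = Sat(AX ¬p) = {t1}, add states in Sat(r ∧ a) with some successor in Z. Already a fixed point.
Sat(E[(r ∧ a) U AX ¬p]) = {t1}
A[¬p U E[(r ∧ a) U AX ¬p]]: least fixpoint, start Z0 = Sat(E[(r ∧ a) U AX ¬p]) = {t1}, add states in Sat(¬p) with every successor in Z. Already a fixed point.
Sat(A[¬p U E[(r ∧ a) U AX ¬p]]) = {t1}
t1 ∈ Sat(A[¬p U E[(r ∧ a) U AX ¬p]]) = {t1}, so the formula holds at t1.

Yes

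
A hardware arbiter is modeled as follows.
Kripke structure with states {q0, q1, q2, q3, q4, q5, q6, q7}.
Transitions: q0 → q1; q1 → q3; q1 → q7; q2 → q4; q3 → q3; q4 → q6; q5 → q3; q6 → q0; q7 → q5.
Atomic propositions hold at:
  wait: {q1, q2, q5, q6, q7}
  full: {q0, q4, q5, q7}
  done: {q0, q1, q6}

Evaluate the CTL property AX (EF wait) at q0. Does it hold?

Yes

EF wait: least fixpoint, start Z0 = {q1, q2, q5, q6, q7}, add states with some successor in Z. Z1 = {q0, q1, q2, q4, q5, q6, q7}; fixed.
Sat(EF wait) = {q0, q1, q2, q4, q5, q6, q7}
Sat(AX (EF wait)) = {s : every successor in {q0, q1, q2, q4, q5, q6, q7}} = {q0, q2, q4, q6, q7}
q0 ∈ Sat(AX (EF wait)) = {q0, q2, q4, q6, q7}, so the formula holds at q0.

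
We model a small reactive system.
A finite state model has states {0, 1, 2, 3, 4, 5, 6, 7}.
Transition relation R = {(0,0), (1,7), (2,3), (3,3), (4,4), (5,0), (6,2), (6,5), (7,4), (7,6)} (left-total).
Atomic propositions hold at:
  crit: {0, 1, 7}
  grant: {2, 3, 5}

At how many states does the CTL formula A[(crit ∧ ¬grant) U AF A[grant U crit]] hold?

4

Sat(¬grant) = {0, 1, 4, 6, 7}
Sat(crit ∧ ¬grant) = {0, 1, 7}
A[grant U crit]: least fixpoint, start Z0 = Sat(crit) = {0, 1, 7}, add states in Sat(grant) with every successor in Z. Z1 = {0, 1, 5, 7}; fixed.
Sat(A[grant U crit]) = {0, 1, 5, 7}
AF A[grant U crit]: least fixpoint, start Z0 = {0, 1, 5, 7}, add states with every successor in Z. Already a fixed point.
Sat(AF A[grant U crit]) = {0, 1, 5, 7}
A[(crit ∧ ¬grant) U AF A[grant U crit]]: least fixpoint, start Z0 = Sat(AF A[grant U crit]) = {0, 1, 5, 7}, add states in Sat(crit ∧ ¬grant) with every successor in Z. Already a fixed point.
Sat(A[(crit ∧ ¬grant) U AF A[grant U crit]]) = {0, 1, 5, 7}
|Sat(A[(crit ∧ ¬grant) U AF A[grant U crit]])| = |{0, 1, 5, 7}| = 4.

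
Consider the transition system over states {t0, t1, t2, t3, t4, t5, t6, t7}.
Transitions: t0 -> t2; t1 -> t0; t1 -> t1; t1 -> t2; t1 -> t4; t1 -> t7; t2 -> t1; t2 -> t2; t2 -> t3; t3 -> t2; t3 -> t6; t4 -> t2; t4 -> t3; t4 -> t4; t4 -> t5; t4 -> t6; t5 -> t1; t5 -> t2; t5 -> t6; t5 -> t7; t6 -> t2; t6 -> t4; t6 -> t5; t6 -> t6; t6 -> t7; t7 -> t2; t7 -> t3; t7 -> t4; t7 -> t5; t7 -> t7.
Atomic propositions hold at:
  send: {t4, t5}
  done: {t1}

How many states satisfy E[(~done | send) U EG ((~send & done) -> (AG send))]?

Sat(~done) = {t0, t2, t3, t4, t5, t6, t7}
Sat(~done | send) = {t0, t2, t3, t4, t5, t6, t7}
Sat(~send) = {t0, t1, t2, t3, t6, t7}
Sat(~send & done) = {t1}
AG send: greatest fixpoint, start Z0 = {t4, t5}, keep only states in Sat with every successor in Z. Z1 = ∅; fixed.
Sat(AG send) = ∅
Sat((~send & done) -> (AG send)) = {t0, t2, t3, t4, t5, t6, t7}
EG ((~send & done) -> (AG send)): greatest fixpoint, start Z0 = {t0, t2, t3, t4, t5, t6, t7}, keep only states in Sat with some successor in Z. Already a fixed point.
Sat(EG ((~send & done) -> (AG send))) = {t0, t2, t3, t4, t5, t6, t7}
E[(~done | send) U EG ((~send & done) -> (AG send))]: least fixpoint, start Z0 = Sat(EG ((~send & done) -> (AG send))) = {t0, t2, t3, t4, t5, t6, t7}, add states in Sat(~done | send) with some successor in Z. Already a fixed point.
Sat(E[(~done | send) U EG ((~send & done) -> (AG send))]) = {t0, t2, t3, t4, t5, t6, t7}
|Sat(E[(~done | send) U EG ((~send & done) -> (AG send))])| = |{t0, t2, t3, t4, t5, t6, t7}| = 7.

7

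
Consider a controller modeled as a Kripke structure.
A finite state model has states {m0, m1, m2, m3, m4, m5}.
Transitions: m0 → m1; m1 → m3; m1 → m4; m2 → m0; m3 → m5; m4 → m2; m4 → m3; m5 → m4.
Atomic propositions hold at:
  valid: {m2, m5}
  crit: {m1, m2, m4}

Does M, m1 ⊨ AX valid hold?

Sat(AX valid) = {s : every successor in {m2, m5}} = {m3}
m1 ∉ Sat(AX valid) = {m3}, so the formula does not hold at m1.

No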